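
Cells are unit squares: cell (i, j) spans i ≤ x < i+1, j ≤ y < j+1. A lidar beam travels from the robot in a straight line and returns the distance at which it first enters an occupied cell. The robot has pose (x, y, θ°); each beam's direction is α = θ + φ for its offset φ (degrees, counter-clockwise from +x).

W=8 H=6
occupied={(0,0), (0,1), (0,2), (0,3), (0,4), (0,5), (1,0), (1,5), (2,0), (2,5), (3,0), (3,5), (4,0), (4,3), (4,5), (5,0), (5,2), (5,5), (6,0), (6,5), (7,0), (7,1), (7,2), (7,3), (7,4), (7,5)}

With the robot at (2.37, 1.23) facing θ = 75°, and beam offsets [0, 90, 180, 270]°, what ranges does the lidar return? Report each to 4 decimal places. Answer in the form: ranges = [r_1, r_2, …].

ranges = [3.9030, 1.4183, 0.2381, 0.8887]

beam 1: φ=0°, α=75°
  dir = (cos 75°, sin 75°) = (0.2588, 0.9659); from cell (2,1)
  next x-line at t=2.4341, next y-line at t=0.7972; Δt_x=3.8637, Δt_y=1.0353
    y: enter (2,2) at t=0.7972
    y: enter (2,3) at t=1.8324
    x: enter (3,3) at t=2.4341
    y: enter (3,4) at t=2.8677
    y: enter (3,5) at t=3.9030 ← occupied
  → r_1 = 3.9030
beam 2: φ=90°, α=165°
  dir = (cos 165°, sin 165°) = (-0.9659, 0.2588); from cell (2,1)
  next x-line at t=0.3831, next y-line at t=2.9751; Δt_x=1.0353, Δt_y=3.8637
    x: enter (1,1) at t=0.3831
    x: enter (0,1) at t=1.4183 ← occupied
  → r_2 = 1.4183
beam 3: φ=180°, α=255°
  dir = (cos 255°, sin 255°) = (-0.2588, -0.9659); from cell (2,1)
  next x-line at t=1.4296, next y-line at t=0.2381; Δt_x=3.8637, Δt_y=1.0353
    y: enter (2,0) at t=0.2381 ← occupied
  → r_3 = 0.2381
beam 4: φ=270°, α=345°
  dir = (cos 345°, sin 345°) = (0.9659, -0.2588); from cell (2,1)
  next x-line at t=0.6522, next y-line at t=0.8887; Δt_x=1.0353, Δt_y=3.8637
    x: enter (3,1) at t=0.6522
    y: enter (3,0) at t=0.8887 ← occupied
  → r_4 = 0.8887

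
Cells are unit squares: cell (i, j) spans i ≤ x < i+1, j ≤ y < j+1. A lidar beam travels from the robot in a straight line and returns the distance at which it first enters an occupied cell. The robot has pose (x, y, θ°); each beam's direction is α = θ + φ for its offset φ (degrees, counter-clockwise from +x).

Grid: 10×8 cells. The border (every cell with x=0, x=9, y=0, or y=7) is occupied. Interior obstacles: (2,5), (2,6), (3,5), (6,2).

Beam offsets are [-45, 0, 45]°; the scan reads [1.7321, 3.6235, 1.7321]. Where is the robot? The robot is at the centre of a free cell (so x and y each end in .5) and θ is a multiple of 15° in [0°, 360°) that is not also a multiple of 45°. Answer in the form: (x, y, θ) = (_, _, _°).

(x, y, θ) = (7.5, 4.5, 285°)

Candidates: 44 free-cell centres × 16 headings = 704 poses. Raycast each; keep the one whose scan matches to 4 dp.
  (7.5, 6.5, 165°): beam 1 = 0.5774 ≠ 1.7321 ✗
  (4.5, 1.5, 30°): beam 1 = 1.9319 ≠ 1.7321 ✗
  (7.5, 1.5, 15°): beam 1 = 1.0000 ≠ 1.7321 ✗
  (4.5, 5.5, 150°): beam 1 = 1.5529 ≠ 1.7321 ✗
  …
  (7.5, 4.5, 285°): r_1=1.7321, r_2=3.6235, r_3=1.7321 — all match ✓
Only this pose fits every beam.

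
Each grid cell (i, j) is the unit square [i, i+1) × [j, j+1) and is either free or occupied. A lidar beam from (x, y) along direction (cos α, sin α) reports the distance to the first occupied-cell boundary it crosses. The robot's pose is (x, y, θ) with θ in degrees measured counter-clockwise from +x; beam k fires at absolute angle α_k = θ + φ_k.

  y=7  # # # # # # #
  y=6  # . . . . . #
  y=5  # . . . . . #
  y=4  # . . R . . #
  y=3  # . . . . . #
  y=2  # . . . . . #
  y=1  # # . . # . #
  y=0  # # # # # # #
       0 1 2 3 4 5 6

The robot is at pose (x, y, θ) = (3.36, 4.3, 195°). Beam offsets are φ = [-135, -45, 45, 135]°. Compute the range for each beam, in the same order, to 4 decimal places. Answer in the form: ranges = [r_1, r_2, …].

beam 1: φ=-135°, α=60°
  cosα=0.5000 sinα=0.8660 | (3,4) | tMaxX 1.2800 tMaxY 0.8083 | tΔX 2.0000 tΔY 1.1547
    t=0.8083 [y] (3,5)
    t=1.2800 [x] (4,5)
    t=1.9630 [y] (4,6)
    t=3.1177 [y] (4,7) — stop
  → r_1 = 3.1177
beam 2: φ=-45°, α=150°
  cosα=-0.8660 sinα=0.5000 | (3,4) | tMaxX 0.4157 tMaxY 1.4000 | tΔX 1.1547 tΔY 2.0000
    t=0.4157 [x] (2,4)
    t=1.4000 [y] (2,5)
    t=1.5704 [x] (1,5)
    t=2.7251 [x] (0,5) — stop
  → r_2 = 2.7251
beam 3: φ=45°, α=240°
  cosα=-0.5000 sinα=-0.8660 | (3,4) | tMaxX 0.7200 tMaxY 0.3464 | tΔX 2.0000 tΔY 1.1547
    t=0.3464 [y] (3,3)
    t=0.7200 [x] (2,3)
    t=1.5011 [y] (2,2)
    t=2.6558 [y] (2,1)
    t=2.7200 [x] (1,1) — stop
  → r_3 = 2.7200
beam 4: φ=135°, α=330°
  cosα=0.8660 sinα=-0.5000 | (3,4) | tMaxX 0.7390 tMaxY 0.6000 | tΔX 1.1547 tΔY 2.0000
    t=0.6000 [y] (3,3)
    t=0.7390 [x] (4,3)
    t=1.8937 [x] (5,3)
    t=2.6000 [y] (5,2)
    t=3.0484 [x] (6,2) — stop
  → r_4 = 3.0484

ranges = [3.1177, 2.7251, 2.7200, 3.0484]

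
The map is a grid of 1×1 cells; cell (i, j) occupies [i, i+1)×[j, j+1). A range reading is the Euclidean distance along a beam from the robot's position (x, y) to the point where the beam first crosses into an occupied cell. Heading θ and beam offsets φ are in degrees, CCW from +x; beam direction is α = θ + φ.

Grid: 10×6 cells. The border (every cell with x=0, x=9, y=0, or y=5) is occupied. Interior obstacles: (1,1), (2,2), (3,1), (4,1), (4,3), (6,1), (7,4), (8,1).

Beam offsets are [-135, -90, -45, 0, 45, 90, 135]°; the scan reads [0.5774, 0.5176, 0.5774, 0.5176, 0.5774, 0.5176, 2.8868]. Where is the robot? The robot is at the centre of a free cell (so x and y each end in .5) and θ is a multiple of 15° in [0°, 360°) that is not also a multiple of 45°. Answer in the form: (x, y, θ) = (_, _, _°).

(x, y, θ) = (1.5, 2.5, 285°)

Candidates: 24 free-cell centres × 16 headings = 384 poses. Raycast each; keep the one whose scan matches to 4 dp.
  (2.5, 4.5, 240°): beam 1 = 0.5176 ≠ 0.5774 ✗
  (6.5, 4.5, 60°): beam 1 = 3.6235 ≠ 0.5774 ✗
  (8.5, 3.5, 300°): beam 1 = 5.7956 ≠ 0.5774 ✗
  (3.5, 2.5, 300°): beam 1 = 0.5176 ≠ 0.5774 ✗
  …
  (1.5, 2.5, 285°): r_1=0.5774, r_2=0.5176, r_3=0.5774, r_4=0.5176, r_5=0.5774, r_6=0.5176, r_7=2.8868 — all match ✓
Unique over the lattice → pose = (1.5, 2.5, 285°).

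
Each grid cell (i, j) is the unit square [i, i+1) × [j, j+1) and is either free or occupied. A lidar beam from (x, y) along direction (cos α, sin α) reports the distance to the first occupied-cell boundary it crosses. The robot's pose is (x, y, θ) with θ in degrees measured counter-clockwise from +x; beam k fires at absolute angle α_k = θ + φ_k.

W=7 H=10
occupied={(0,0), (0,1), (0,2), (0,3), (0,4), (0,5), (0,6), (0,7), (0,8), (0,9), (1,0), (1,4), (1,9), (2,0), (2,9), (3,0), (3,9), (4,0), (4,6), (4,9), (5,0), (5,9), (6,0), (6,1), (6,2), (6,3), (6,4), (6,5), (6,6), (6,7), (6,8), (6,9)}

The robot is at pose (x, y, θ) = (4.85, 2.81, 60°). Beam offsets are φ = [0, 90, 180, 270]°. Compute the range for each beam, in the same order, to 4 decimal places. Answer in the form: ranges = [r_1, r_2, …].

ranges = [2.3000, 3.2909, 2.0900, 1.3279]

beam 1: φ=0°, α=60°
  cosα=0.5000 sinα=0.8660 | (4,2) | tMaxX 0.3000 tMaxY 0.2194 | tΔX 2.0000 tΔY 1.1547
    t=0.2194 [y] (4,3)
    t=0.3000 [x] (5,3)
    t=1.3741 [y] (5,4)
    t=2.3000 [x] (6,4) — stop
  → r_1 = 2.3000
beam 2: φ=90°, α=150°
  cosα=-0.8660 sinα=0.5000 | (4,2) | tMaxX 0.9815 tMaxY 0.3800 | tΔX 1.1547 tΔY 2.0000
    t=0.3800 [y] (4,3)
    t=0.9815 [x] (3,3)
    t=2.1362 [x] (2,3)
    t=2.3800 [y] (2,4)
    t=3.2909 [x] (1,4) — stop
  → r_2 = 3.2909
beam 3: φ=180°, α=240°
  cosα=-0.5000 sinα=-0.8660 | (4,2) | tMaxX 1.7000 tMaxY 0.9353 | tΔX 2.0000 tΔY 1.1547
    t=0.9353 [y] (4,1)
    t=1.7000 [x] (3,1)
    t=2.0900 [y] (3,0) — stop
  → r_3 = 2.0900
beam 4: φ=270°, α=330°
  cosα=0.8660 sinα=-0.5000 | (4,2) | tMaxX 0.1732 tMaxY 1.6200 | tΔX 1.1547 tΔY 2.0000
    t=0.1732 [x] (5,2)
    t=1.3279 [x] (6,2) — stop
  → r_4 = 1.3279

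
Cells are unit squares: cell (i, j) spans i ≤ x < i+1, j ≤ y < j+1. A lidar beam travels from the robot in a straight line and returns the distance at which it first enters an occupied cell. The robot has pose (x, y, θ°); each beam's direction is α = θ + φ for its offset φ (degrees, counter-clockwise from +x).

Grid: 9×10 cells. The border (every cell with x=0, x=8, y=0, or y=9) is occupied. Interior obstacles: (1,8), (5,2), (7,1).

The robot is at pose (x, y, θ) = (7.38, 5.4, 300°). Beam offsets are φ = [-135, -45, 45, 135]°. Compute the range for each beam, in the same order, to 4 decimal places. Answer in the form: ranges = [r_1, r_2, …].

ranges = [6.6051, 4.5552, 0.6419, 2.3955]

beam 1: φ=-135°, α=165°
  direction (-0.9659, 0.2588); cell (7,5); t to first gridline: x 0.3934, y 2.3182 (then +1.0353 / +3.8637)
    (6,5) via x @ 0.3934
    (5,5) via x @ 1.4287
    (5,6) via y @ 2.3182
    (4,6) via x @ 2.4640
    (3,6) via x @ 3.4992
    (2,6) via x @ 4.5345
    (1,6) via x @ 5.5698
    (1,7) via y @ 6.1819
    (0,7) via x @ 6.6051  # hit
  → r_1 = 6.6051
beam 2: φ=-45°, α=255°
  direction (-0.2588, -0.9659); cell (7,5); t to first gridline: x 1.4682, y 0.4141 (then +3.8637 / +1.0353)
    (7,4) via y @ 0.4141
    (7,3) via y @ 1.4494
    (6,3) via x @ 1.4682
    (6,2) via y @ 2.4847
    (6,1) via y @ 3.5199
    (6,0) via y @ 4.5552  # hit
  → r_2 = 4.5552
beam 3: φ=45°, α=345°
  direction (0.9659, -0.2588); cell (7,5); t to first gridline: x 0.6419, y 1.5455 (then +1.0353 / +3.8637)
    (8,5) via x @ 0.6419  # hit
  → r_3 = 0.6419
beam 4: φ=135°, α=75°
  direction (0.2588, 0.9659); cell (7,5); t to first gridline: x 2.3955, y 0.6212 (then +3.8637 / +1.0353)
    (7,6) via y @ 0.6212
    (7,7) via y @ 1.6564
    (8,7) via x @ 2.3955  # hit
  → r_4 = 2.3955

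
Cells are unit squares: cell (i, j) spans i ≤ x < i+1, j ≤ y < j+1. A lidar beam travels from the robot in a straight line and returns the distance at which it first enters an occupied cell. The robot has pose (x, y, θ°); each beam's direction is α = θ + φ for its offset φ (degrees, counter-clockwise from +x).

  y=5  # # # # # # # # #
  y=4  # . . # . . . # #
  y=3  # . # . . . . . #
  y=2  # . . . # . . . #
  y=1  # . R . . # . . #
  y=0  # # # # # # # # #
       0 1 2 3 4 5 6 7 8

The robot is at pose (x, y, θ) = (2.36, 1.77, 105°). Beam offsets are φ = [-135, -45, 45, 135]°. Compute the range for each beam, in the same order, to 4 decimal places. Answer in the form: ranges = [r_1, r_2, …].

beam 1: φ=-135°, α=330°
  d=(0.8660,-0.5000)  start (2,1)  tX=0.7390 tY=1.5400  stride 1/|dx|=1.1547 1/|dy|=2.0000
    cross x-line → (3,1), t=0.7390
    cross y-line → (3,0), t=1.5400 (wall)
  → r_1 = 1.5400
beam 2: φ=-45°, α=60°
  d=(0.5000,0.8660)  start (2,1)  tX=1.2800 tY=0.2656  stride 1/|dx|=2.0000 1/|dy|=1.1547
    cross y-line → (2,2), t=0.2656
    cross x-line → (3,2), t=1.2800
    cross y-line → (3,3), t=1.4203
    cross y-line → (3,4), t=2.5750 (wall)
  → r_2 = 2.5750
beam 3: φ=45°, α=150°
  d=(-0.8660,0.5000)  start (2,1)  tX=0.4157 tY=0.4600  stride 1/|dx|=1.1547 1/|dy|=2.0000
    cross x-line → (1,1), t=0.4157
    cross y-line → (1,2), t=0.4600
    cross x-line → (0,2), t=1.5704 (wall)
  → r_3 = 1.5704
beam 4: φ=135°, α=240°
  d=(-0.5000,-0.8660)  start (2,1)  tX=0.7200 tY=0.8891  stride 1/|dx|=2.0000 1/|dy|=1.1547
    cross x-line → (1,1), t=0.7200
    cross y-line → (1,0), t=0.8891 (wall)
  → r_4 = 0.8891

ranges = [1.5400, 2.5750, 1.5704, 0.8891]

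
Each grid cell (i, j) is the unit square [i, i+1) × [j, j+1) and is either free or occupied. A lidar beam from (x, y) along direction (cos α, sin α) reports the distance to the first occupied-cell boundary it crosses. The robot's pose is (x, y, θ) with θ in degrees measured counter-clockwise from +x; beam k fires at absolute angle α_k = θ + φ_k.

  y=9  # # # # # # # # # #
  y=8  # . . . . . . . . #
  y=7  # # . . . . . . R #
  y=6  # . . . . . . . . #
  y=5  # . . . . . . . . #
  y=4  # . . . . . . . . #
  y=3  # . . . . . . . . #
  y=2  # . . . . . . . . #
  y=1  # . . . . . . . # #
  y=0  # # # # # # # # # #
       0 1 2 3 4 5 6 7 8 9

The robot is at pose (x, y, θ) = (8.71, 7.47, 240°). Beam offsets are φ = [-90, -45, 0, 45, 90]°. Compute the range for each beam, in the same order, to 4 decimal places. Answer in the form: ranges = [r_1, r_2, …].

ranges = [3.0600, 7.9820, 7.4709, 1.1205, 0.3349]

beam 1: φ=-90°, α=150°
  direction (-0.8660, 0.5000); cell (8,7); t to first gridline: x 0.8198, y 1.0600 (then +1.1547 / +2.0000)
    (7,7) via x @ 0.8198
    (7,8) via y @ 1.0600
    (6,8) via x @ 1.9745
    (6,9) via y @ 3.0600  # hit
  → r_1 = 3.0600
beam 2: φ=-45°, α=195°
  direction (-0.9659, -0.2588); cell (8,7); t to first gridline: x 0.7350, y 1.8159 (then +1.0353 / +3.8637)
    (7,7) via x @ 0.7350
    (6,7) via x @ 1.7703
    (6,6) via y @ 1.8159
    (5,6) via x @ 2.8056
    (4,6) via x @ 3.8409
    (3,6) via x @ 4.8762
    (3,5) via y @ 5.6796
    (2,5) via x @ 5.9114
    (1,5) via x @ 6.9467
    (0,5) via x @ 7.9820  # hit
  → r_2 = 7.9820
beam 3: φ=0°, α=240°
  direction (-0.5000, -0.8660); cell (8,7); t to first gridline: x 1.4200, y 0.5427 (then +2.0000 / +1.1547)
    (8,6) via y @ 0.5427
    (7,6) via x @ 1.4200
    (7,5) via y @ 1.6974
    (7,4) via y @ 2.8521
    (6,4) via x @ 3.4200
    (6,3) via y @ 4.0068
    (6,2) via y @ 5.1615
    (5,2) via x @ 5.4200
    (5,1) via y @ 6.3162
    (4,1) via x @ 7.4200
    (4,0) via y @ 7.4709  # hit
  → r_3 = 7.4709
beam 4: φ=45°, α=285°
  direction (0.2588, -0.9659); cell (8,7); t to first gridline: x 1.1205, y 0.4866 (then +3.8637 / +1.0353)
    (8,6) via y @ 0.4866
    (9,6) via x @ 1.1205  # hit
  → r_4 = 1.1205
beam 5: φ=90°, α=330°
  direction (0.8660, -0.5000); cell (8,7); t to first gridline: x 0.3349, y 0.9400 (then +1.1547 / +2.0000)
    (9,7) via x @ 0.3349  # hit
  → r_5 = 0.3349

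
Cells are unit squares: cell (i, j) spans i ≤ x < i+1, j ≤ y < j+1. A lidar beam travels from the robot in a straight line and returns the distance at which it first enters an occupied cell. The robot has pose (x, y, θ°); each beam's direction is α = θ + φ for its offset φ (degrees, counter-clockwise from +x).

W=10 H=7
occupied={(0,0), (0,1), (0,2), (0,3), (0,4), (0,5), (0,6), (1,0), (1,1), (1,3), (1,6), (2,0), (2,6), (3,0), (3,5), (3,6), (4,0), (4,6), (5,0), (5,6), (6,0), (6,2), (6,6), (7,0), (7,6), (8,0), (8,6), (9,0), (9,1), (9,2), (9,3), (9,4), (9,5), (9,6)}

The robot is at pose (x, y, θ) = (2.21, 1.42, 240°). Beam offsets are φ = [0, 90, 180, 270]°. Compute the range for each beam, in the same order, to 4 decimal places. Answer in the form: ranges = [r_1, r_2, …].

ranges = [0.4200, 0.8400, 5.2885, 0.2425]

beam 1: φ=0°, α=240°
  d=(-0.5000,-0.8660)  start (2,1)  tX=0.4200 tY=0.4850  stride 1/|dx|=2.0000 1/|dy|=1.1547
    cross x-line → (1,1), t=0.4200 (wall)
  → r_1 = 0.4200
beam 2: φ=90°, α=330°
  d=(0.8660,-0.5000)  start (2,1)  tX=0.9122 tY=0.8400  stride 1/|dx|=1.1547 1/|dy|=2.0000
    cross y-line → (2,0), t=0.8400 (wall)
  → r_2 = 0.8400
beam 3: φ=180°, α=60°
  d=(0.5000,0.8660)  start (2,1)  tX=1.5800 tY=0.6697  stride 1/|dx|=2.0000 1/|dy|=1.1547
    cross y-line → (2,2), t=0.6697
    cross x-line → (3,2), t=1.5800
    cross y-line → (3,3), t=1.8244
    cross y-line → (3,4), t=2.9791
    cross x-line → (4,4), t=3.5800
    cross y-line → (4,5), t=4.1338
    cross y-line → (4,6), t=5.2885 (wall)
  → r_3 = 5.2885
beam 4: φ=270°, α=150°
  d=(-0.8660,0.5000)  start (2,1)  tX=0.2425 tY=1.1600  stride 1/|dx|=1.1547 1/|dy|=2.0000
    cross x-line → (1,1), t=0.2425 (wall)
  → r_4 = 0.2425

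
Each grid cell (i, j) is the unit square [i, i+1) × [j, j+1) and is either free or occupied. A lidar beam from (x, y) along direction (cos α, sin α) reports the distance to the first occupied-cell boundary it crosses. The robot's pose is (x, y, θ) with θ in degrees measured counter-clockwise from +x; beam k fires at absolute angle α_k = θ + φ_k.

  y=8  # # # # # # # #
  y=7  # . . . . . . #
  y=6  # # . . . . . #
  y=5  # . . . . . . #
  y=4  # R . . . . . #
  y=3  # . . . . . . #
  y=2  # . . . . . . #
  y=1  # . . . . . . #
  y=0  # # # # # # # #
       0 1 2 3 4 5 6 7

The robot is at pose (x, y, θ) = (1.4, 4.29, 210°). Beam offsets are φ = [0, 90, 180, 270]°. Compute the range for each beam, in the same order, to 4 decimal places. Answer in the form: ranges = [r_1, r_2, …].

ranges = [0.4619, 3.7990, 6.4663, 0.8000]

beam 1: φ=0°, α=210°
  cosα=-0.8660 sinα=-0.5000 | (1,4) | tMaxX 0.4619 tMaxY 0.5800 | tΔX 1.1547 tΔY 2.0000
    t=0.4619 [x] (0,4) — stop
  → r_1 = 0.4619
beam 2: φ=90°, α=300°
  cosα=0.5000 sinα=-0.8660 | (1,4) | tMaxX 1.2000 tMaxY 0.3349 | tΔX 2.0000 tΔY 1.1547
    t=0.3349 [y] (1,3)
    t=1.2000 [x] (2,3)
    t=1.4896 [y] (2,2)
    t=2.6443 [y] (2,1)
    t=3.2000 [x] (3,1)
    t=3.7990 [y] (3,0) — stop
  → r_2 = 3.7990
beam 3: φ=180°, α=30°
  cosα=0.8660 sinα=0.5000 | (1,4) | tMaxX 0.6928 tMaxY 1.4200 | tΔX 1.1547 tΔY 2.0000
    t=0.6928 [x] (2,4)
    t=1.4200 [y] (2,5)
    t=1.8475 [x] (3,5)
    t=3.0022 [x] (4,5)
    t=3.4200 [y] (4,6)
    t=4.1569 [x] (5,6)
    t=5.3116 [x] (6,6)
    t=5.4200 [y] (6,7)
    t=6.4663 [x] (7,7) — stop
  → r_3 = 6.4663
beam 4: φ=270°, α=120°
  cosα=-0.5000 sinα=0.8660 | (1,4) | tMaxX 0.8000 tMaxY 0.8198 | tΔX 2.0000 tΔY 1.1547
    t=0.8000 [x] (0,4) — stop
  → r_4 = 0.8000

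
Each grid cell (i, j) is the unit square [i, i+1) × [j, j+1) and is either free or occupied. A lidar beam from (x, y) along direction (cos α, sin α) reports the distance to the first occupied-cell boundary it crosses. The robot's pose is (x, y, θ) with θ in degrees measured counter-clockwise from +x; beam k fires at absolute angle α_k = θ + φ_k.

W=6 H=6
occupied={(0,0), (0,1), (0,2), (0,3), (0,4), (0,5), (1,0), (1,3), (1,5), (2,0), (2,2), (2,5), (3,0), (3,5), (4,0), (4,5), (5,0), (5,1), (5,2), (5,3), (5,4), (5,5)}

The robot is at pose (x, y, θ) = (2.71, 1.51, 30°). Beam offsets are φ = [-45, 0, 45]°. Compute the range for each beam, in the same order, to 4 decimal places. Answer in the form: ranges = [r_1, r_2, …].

beam 1: φ=-45°, α=345°
  dir = (cos 345°, sin 345°) = (0.9659, -0.2588); from cell (2,1)
  next x-line at t=0.3002, next y-line at t=1.9705; Δt_x=1.0353, Δt_y=3.8637
    x: enter (3,1) at t=0.3002
    x: enter (4,1) at t=1.3355
    y: enter (4,0) at t=1.9705 ← occupied
  → r_1 = 1.9705
beam 2: φ=0°, α=30°
  dir = (cos 30°, sin 30°) = (0.8660, 0.5000); from cell (2,1)
  next x-line at t=0.3349, next y-line at t=0.9800; Δt_x=1.1547, Δt_y=2.0000
    x: enter (3,1) at t=0.3349
    y: enter (3,2) at t=0.9800
    x: enter (4,2) at t=1.4896
    x: enter (5,2) at t=2.6443 ← occupied
  → r_2 = 2.6443
beam 3: φ=45°, α=75°
  dir = (cos 75°, sin 75°) = (0.2588, 0.9659); from cell (2,1)
  next x-line at t=1.1205, next y-line at t=0.5073; Δt_x=3.8637, Δt_y=1.0353
    y: enter (2,2) at t=0.5073 ← occupied
  → r_3 = 0.5073

ranges = [1.9705, 2.6443, 0.5073]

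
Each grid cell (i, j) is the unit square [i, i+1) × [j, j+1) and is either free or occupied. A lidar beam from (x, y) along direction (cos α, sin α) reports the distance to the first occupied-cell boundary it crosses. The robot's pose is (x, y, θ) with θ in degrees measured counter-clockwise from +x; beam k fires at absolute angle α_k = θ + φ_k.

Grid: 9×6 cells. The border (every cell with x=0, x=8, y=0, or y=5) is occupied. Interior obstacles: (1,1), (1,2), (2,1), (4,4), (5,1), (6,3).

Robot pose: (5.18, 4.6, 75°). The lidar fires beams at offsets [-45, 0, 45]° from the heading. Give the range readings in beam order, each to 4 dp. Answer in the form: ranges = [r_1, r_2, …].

beam 1: φ=-45°, α=30°
  direction (0.8660, 0.5000); cell (5,4); t to first gridline: x 0.9469, y 0.8000 (then +1.1547 / +2.0000)
    (5,5) via y @ 0.8000  # hit
  → r_1 = 0.8000
beam 2: φ=0°, α=75°
  direction (0.2588, 0.9659); cell (5,4); t to first gridline: x 3.1682, y 0.4141 (then +3.8637 / +1.0353)
    (5,5) via y @ 0.4141  # hit
  → r_2 = 0.4141
beam 3: φ=45°, α=120°
  direction (-0.5000, 0.8660); cell (5,4); t to first gridline: x 0.3600, y 0.4619 (then +2.0000 / +1.1547)
    (4,4) via x @ 0.3600  # hit
  → r_3 = 0.3600

ranges = [0.8000, 0.4141, 0.3600]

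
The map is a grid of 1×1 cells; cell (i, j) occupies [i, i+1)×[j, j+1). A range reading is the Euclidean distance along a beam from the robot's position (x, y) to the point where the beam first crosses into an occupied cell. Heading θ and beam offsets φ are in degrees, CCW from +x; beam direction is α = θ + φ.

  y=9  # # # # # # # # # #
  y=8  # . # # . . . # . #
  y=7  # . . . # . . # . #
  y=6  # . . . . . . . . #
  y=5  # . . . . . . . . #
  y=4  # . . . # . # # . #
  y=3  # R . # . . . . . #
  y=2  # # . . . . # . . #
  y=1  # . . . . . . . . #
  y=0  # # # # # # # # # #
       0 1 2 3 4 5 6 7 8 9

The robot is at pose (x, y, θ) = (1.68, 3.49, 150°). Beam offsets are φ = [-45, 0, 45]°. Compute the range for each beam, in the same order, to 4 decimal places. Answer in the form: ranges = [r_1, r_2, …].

beam 1: φ=-45°, α=105°
  d=(-0.2588,0.9659)  start (1,3)  tX=2.6273 tY=0.5280  stride 1/|dx|=3.8637 1/|dy|=1.0353
    cross y-line → (1,4), t=0.5280
    cross y-line → (1,5), t=1.5633
    cross y-line → (1,6), t=2.5985
    cross x-line → (0,6), t=2.6273 (wall)
  → r_1 = 2.6273
beam 2: φ=0°, α=150°
  d=(-0.8660,0.5000)  start (1,3)  tX=0.7852 tY=1.0200  stride 1/|dx|=1.1547 1/|dy|=2.0000
    cross x-line → (0,3), t=0.7852 (wall)
  → r_2 = 0.7852
beam 3: φ=45°, α=195°
  d=(-0.9659,-0.2588)  start (1,3)  tX=0.7040 tY=1.8932  stride 1/|dx|=1.0353 1/|dy|=3.8637
    cross x-line → (0,3), t=0.7040 (wall)
  → r_3 = 0.7040

ranges = [2.6273, 0.7852, 0.7040]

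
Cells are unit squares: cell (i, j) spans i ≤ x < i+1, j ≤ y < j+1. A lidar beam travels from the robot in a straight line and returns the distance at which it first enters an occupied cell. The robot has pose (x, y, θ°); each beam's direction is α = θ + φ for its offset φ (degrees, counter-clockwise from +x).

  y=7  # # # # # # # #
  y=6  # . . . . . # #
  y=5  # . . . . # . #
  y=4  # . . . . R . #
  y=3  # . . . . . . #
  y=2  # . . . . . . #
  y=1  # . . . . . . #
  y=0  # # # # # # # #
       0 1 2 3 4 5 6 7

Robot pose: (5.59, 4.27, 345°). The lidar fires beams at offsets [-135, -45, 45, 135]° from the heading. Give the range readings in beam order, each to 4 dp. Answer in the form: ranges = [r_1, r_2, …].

beam 1: φ=-135°, α=210°
  dir = (cos 210°, sin 210°) = (-0.8660, -0.5000); from cell (5,4)
  next x-line at t=0.6813, next y-line at t=0.5400; Δt_x=1.1547, Δt_y=2.0000
    y: enter (5,3) at t=0.5400
    x: enter (4,3) at t=0.6813
    x: enter (3,3) at t=1.8360
    y: enter (3,2) at t=2.5400
    x: enter (2,2) at t=2.9907
    x: enter (1,2) at t=4.1454
    y: enter (1,1) at t=4.5400
    x: enter (0,1) at t=5.3001 ← occupied
  → r_1 = 5.3001
beam 2: φ=-45°, α=300°
  dir = (cos 300°, sin 300°) = (0.5000, -0.8660); from cell (5,4)
  next x-line at t=0.8200, next y-line at t=0.3118; Δt_x=2.0000, Δt_y=1.1547
    y: enter (5,3) at t=0.3118
    x: enter (6,3) at t=0.8200
    y: enter (6,2) at t=1.4665
    y: enter (6,1) at t=2.6212
    x: enter (7,1) at t=2.8200 ← occupied
  → r_2 = 2.8200
beam 3: φ=45°, α=30°
  dir = (cos 30°, sin 30°) = (0.8660, 0.5000); from cell (5,4)
  next x-line at t=0.4734, next y-line at t=1.4600; Δt_x=1.1547, Δt_y=2.0000
    x: enter (6,4) at t=0.4734
    y: enter (6,5) at t=1.4600
    x: enter (7,5) at t=1.6281 ← occupied
  → r_3 = 1.6281
beam 4: φ=135°, α=120°
  dir = (cos 120°, sin 120°) = (-0.5000, 0.8660); from cell (5,4)
  next x-line at t=1.1800, next y-line at t=0.8429; Δt_x=2.0000, Δt_y=1.1547
    y: enter (5,5) at t=0.8429 ← occupied
  → r_4 = 0.8429

ranges = [5.3001, 2.8200, 1.6281, 0.8429]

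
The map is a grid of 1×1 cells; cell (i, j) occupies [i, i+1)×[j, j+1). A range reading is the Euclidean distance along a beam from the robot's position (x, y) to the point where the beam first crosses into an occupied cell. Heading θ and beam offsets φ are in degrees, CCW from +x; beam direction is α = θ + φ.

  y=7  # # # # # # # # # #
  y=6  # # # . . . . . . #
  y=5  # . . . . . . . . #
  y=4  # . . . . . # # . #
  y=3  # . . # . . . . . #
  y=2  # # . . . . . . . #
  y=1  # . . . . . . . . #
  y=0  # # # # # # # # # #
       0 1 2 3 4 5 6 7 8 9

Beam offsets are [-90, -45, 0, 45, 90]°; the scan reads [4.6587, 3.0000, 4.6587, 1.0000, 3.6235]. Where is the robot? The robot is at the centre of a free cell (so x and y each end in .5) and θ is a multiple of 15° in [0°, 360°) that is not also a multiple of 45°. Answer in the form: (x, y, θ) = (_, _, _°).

Enumerate (i+0.5, j+0.5, θ) over the 42 free cells and 16 admissible headings. For each, cast all 5 beams and compare to the given ranges.
  (7.5, 2.5, 330°): beam 1 = 1.7321 ≠ 4.6587 ✗
  (4.5, 4.5, 210°): beam 1 = 2.8868 ≠ 4.6587 ✗
  (3.5, 2.5, 285°): beam 1 = 1.5529 ≠ 4.6587 ✗
  …
  (4.5, 2.5, 75°): r_1=4.6587, r_2=3.0000, r_3=4.6587, r_4=1.0000, r_5=3.6235 — all match ✓
Unique over the lattice → pose = (4.5, 2.5, 75°).

(x, y, θ) = (4.5, 2.5, 75°)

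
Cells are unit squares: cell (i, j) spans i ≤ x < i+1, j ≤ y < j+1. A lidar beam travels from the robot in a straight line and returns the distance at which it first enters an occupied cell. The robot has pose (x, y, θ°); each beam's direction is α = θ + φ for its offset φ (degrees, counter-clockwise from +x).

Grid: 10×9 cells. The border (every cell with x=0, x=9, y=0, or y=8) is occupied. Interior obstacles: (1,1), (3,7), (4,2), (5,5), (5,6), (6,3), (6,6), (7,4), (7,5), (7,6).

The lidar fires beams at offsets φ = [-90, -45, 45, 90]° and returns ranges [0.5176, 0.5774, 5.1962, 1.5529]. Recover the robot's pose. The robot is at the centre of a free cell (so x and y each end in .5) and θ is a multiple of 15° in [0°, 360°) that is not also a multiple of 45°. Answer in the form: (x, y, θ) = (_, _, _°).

Enumerate (i+0.5, j+0.5, θ) over the 46 free cells and 16 admissible headings. For each, cast all 4 beams and compare to the given ranges.
  (7.5, 7.5, 285°): beam 1 = 1.9319 ≠ 0.5176 ✗
  (1.5, 6.5, 120°): beam 1 = 1.7321 ≠ 0.5176 ✗
  (1.5, 7.5, 150°): beam 1 = 0.5774 ≠ 0.5176 ✗
  (1.5, 4.5, 150°): beam 1 = 3.0000 ≠ 0.5176 ✗
  …
  (1.5, 7.5, 255°): r_1=0.5176, r_2=0.5774, r_3=5.1962, r_4=1.5529 — all match ✓
Only this pose fits every beam.

(x, y, θ) = (1.5, 7.5, 255°)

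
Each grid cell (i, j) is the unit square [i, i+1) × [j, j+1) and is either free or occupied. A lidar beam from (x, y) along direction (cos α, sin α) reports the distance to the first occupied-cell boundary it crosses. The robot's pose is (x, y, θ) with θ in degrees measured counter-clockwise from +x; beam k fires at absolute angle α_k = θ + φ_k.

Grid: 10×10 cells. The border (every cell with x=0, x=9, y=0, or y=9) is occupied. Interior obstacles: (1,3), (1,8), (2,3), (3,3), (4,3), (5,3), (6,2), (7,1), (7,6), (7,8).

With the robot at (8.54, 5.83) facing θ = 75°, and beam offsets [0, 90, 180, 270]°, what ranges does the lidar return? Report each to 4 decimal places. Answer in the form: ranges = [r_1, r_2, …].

beam 1: φ=0°, α=75°
  cosα=0.2588 sinα=0.9659 | (8,5) | tMaxX 1.7773 tMaxY 0.1760 | tΔX 3.8637 tΔY 1.0353
    t=0.1760 [y] (8,6)
    t=1.2113 [y] (8,7)
    t=1.7773 [x] (9,7) — stop
  → r_1 = 1.7773
beam 2: φ=90°, α=165°
  cosα=-0.9659 sinα=0.2588 | (8,5) | tMaxX 0.5590 tMaxY 0.6568 | tΔX 1.0353 tΔY 3.8637
    t=0.5590 [x] (7,5)
    t=0.6568 [y] (7,6) — stop
  → r_2 = 0.6568
beam 3: φ=180°, α=255°
  cosα=-0.2588 sinα=-0.9659 | (8,5) | tMaxX 2.0864 tMaxY 0.8593 | tΔX 3.8637 tΔY 1.0353
    t=0.8593 [y] (8,4)
    t=1.8946 [y] (8,3)
    t=2.0864 [x] (7,3)
    t=2.9298 [y] (7,2)
    t=3.9651 [y] (7,1) — stop
  → r_3 = 3.9651
beam 4: φ=270°, α=345°
  cosα=0.9659 sinα=-0.2588 | (8,5) | tMaxX 0.4762 tMaxY 3.2069 | tΔX 1.0353 tΔY 3.8637
    t=0.4762 [x] (9,5) — stop
  → r_4 = 0.4762

ranges = [1.7773, 0.6568, 3.9651, 0.4762]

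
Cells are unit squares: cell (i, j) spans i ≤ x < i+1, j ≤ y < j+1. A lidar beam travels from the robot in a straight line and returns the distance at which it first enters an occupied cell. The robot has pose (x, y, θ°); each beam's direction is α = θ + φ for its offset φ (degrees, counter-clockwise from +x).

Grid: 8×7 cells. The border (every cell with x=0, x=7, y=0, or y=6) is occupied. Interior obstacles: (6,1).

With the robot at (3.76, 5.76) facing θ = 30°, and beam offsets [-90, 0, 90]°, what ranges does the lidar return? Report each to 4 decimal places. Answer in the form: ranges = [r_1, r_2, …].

beam 1: φ=-90°, α=300°
  d=(0.5000,-0.8660)  start (3,5)  tX=0.4800 tY=0.8776  stride 1/|dx|=2.0000 1/|dy|=1.1547
    cross x-line → (4,5), t=0.4800
    cross y-line → (4,4), t=0.8776
    cross y-line → (4,3), t=2.0323
    cross x-line → (5,3), t=2.4800
    cross y-line → (5,2), t=3.1870
    cross y-line → (5,1), t=4.3417
    cross x-line → (6,1), t=4.4800 (wall)
  → r_1 = 4.4800
beam 2: φ=0°, α=30°
  d=(0.8660,0.5000)  start (3,5)  tX=0.2771 tY=0.4800  stride 1/|dx|=1.1547 1/|dy|=2.0000
    cross x-line → (4,5), t=0.2771
    cross y-line → (4,6), t=0.4800 (wall)
  → r_2 = 0.4800
beam 3: φ=90°, α=120°
  d=(-0.5000,0.8660)  start (3,5)  tX=1.5200 tY=0.2771  stride 1/|dx|=2.0000 1/|dy|=1.1547
    cross y-line → (3,6), t=0.2771 (wall)
  → r_3 = 0.2771

ranges = [4.4800, 0.4800, 0.2771]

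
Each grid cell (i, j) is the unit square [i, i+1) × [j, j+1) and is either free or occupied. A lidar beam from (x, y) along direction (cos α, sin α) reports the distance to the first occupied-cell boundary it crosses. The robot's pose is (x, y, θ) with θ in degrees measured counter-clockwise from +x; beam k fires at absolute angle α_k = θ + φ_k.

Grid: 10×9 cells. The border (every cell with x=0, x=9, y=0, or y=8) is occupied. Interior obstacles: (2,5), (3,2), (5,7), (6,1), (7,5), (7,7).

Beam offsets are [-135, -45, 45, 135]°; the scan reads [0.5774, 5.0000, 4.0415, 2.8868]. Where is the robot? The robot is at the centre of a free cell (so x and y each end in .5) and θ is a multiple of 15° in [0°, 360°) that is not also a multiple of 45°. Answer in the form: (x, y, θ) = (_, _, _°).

Candidates: 50 free-cell centres × 16 headings = 800 poses. Raycast each; keep the one whose scan matches to 4 dp.
  (3.5, 4.5, 285°): beam 1 = 1.0000 ≠ 0.5774 ✗
  (3.5, 1.5, 195°): beam 2 = 2.8868 ≠ 5.0000 ✗
  (7.5, 3.5, 120°): beam 1 = 1.5529 ≠ 0.5774 ✗
  …
  (3.5, 5.5, 345°): r_1=0.5774, r_2=5.0000, r_3=4.0415, r_4=2.8868 — all match ✓
Unique over the lattice → pose = (3.5, 5.5, 345°).

(x, y, θ) = (3.5, 5.5, 345°)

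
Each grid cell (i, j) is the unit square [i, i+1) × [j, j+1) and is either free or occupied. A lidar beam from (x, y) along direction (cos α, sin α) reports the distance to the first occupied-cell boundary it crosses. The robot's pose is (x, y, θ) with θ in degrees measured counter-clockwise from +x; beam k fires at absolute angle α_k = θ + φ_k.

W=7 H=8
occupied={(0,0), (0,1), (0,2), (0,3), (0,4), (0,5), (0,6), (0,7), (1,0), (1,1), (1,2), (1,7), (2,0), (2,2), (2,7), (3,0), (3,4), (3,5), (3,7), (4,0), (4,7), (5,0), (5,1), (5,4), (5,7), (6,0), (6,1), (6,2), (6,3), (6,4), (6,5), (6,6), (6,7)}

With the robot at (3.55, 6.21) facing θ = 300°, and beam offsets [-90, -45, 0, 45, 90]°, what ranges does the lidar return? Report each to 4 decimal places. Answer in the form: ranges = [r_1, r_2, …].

beam 1: φ=-90°, α=210°
  direction (-0.8660, -0.5000); cell (3,6); t to first gridline: x 0.6351, y 0.4200 (then +1.1547 / +2.0000)
    (3,5) via y @ 0.4200  # hit
  → r_1 = 0.4200
beam 2: φ=-45°, α=255°
  direction (-0.2588, -0.9659); cell (3,6); t to first gridline: x 2.1250, y 0.2174 (then +3.8637 / +1.0353)
    (3,5) via y @ 0.2174  # hit
  → r_2 = 0.2174
beam 3: φ=0°, α=300°
  direction (0.5000, -0.8660); cell (3,6); t to first gridline: x 0.9000, y 0.2425 (then +2.0000 / +1.1547)
    (3,5) via y @ 0.2425  # hit
  → r_3 = 0.2425
beam 4: φ=45°, α=345°
  direction (0.9659, -0.2588); cell (3,6); t to first gridline: x 0.4659, y 0.8114 (then +1.0353 / +3.8637)
    (4,6) via x @ 0.4659
    (4,5) via y @ 0.8114
    (5,5) via x @ 1.5012
    (6,5) via x @ 2.5364  # hit
  → r_4 = 2.5364
beam 5: φ=90°, α=30°
  direction (0.8660, 0.5000); cell (3,6); t to first gridline: x 0.5196, y 1.5800 (then +1.1547 / +2.0000)
    (4,6) via x @ 0.5196
    (4,7) via y @ 1.5800  # hit
  → r_5 = 1.5800

ranges = [0.4200, 0.2174, 0.2425, 2.5364, 1.5800]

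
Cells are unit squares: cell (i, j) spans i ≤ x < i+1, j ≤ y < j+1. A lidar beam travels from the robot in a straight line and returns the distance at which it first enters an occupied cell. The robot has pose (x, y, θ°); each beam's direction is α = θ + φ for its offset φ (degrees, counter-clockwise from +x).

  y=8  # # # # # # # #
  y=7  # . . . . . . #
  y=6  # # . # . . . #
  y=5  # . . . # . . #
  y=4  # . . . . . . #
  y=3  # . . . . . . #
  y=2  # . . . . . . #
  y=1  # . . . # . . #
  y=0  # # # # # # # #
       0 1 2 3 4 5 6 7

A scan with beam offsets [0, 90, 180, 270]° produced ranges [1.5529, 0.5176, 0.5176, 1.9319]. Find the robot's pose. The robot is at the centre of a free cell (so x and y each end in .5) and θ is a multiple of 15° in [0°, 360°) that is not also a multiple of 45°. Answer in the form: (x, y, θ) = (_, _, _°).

(x, y, θ) = (6.5, 1.5, 165°)

Candidates: 38 free-cell centres × 16 headings = 608 poses. Raycast each; keep the one whose scan matches to 4 dp.
  (1.5, 7.5, 165°): beam 1 = 0.5176 ≠ 1.5529 ✗
  (5.5, 4.5, 285°): beam 1 = 3.6235 ≠ 1.5529 ✗
  (3.5, 4.5, 150°): beam 1 = 2.8868 ≠ 1.5529 ✗
  (1.5, 1.5, 165°): beam 1 = 0.5176 ≠ 1.5529 ✗
  …
  (6.5, 1.5, 165°): r_1=1.5529, r_2=0.5176, r_3=0.5176, r_4=1.9319 — all match ✓
No second candidate reproduces the full scan.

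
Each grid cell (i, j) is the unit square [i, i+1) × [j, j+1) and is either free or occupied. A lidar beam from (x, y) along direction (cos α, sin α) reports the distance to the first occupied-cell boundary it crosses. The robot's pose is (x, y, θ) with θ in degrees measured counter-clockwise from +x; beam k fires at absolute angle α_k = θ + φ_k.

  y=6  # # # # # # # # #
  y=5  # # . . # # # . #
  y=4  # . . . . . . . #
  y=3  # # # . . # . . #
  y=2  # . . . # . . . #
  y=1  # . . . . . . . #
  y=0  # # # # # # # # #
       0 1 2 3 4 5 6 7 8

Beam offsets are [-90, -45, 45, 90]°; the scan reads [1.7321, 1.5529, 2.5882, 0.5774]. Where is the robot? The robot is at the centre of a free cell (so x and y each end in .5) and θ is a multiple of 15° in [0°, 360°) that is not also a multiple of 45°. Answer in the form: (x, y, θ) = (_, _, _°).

(x, y, θ) = (5.5, 2.5, 330°)

The pose lattice has 27·16 = 432 candidates. Test each by forward raycasting.
  (6.5, 3.5, 210°): beam 2 = 0.5176 ≠ 1.5529 ✗
  (4.5, 1.5, 240°): beam 1 = 3.0000 ≠ 1.7321 ✗
  (5.5, 4.5, 345°): beam 1 = 0.5176 ≠ 1.7321 ✗
  (2.5, 4.5, 240°): beam 1 = 1.0000 ≠ 1.7321 ✗
  …
  (5.5, 2.5, 330°): r_1=1.7321, r_2=1.5529, r_3=2.5882, r_4=0.5774 — all match ✓
Unique over the lattice → pose = (5.5, 2.5, 330°).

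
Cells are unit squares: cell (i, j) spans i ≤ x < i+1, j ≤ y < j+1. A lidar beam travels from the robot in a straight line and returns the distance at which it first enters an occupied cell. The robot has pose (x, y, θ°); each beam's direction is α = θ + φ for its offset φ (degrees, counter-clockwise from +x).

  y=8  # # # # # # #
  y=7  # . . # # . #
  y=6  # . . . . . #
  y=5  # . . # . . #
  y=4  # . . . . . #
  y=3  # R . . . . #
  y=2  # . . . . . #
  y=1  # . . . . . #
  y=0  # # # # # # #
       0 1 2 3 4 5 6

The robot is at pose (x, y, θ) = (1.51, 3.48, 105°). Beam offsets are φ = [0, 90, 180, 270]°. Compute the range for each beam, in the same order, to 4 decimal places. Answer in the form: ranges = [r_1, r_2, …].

beam 1: φ=0°, α=105°
  direction (-0.2588, 0.9659); cell (1,3); t to first gridline: x 1.9705, y 0.5383 (then +3.8637 / +1.0353)
    (1,4) via y @ 0.5383
    (1,5) via y @ 1.5736
    (0,5) via x @ 1.9705  # hit
  → r_1 = 1.9705
beam 2: φ=90°, α=195°
  direction (-0.9659, -0.2588); cell (1,3); t to first gridline: x 0.5280, y 1.8546 (then +1.0353 / +3.8637)
    (0,3) via x @ 0.5280  # hit
  → r_2 = 0.5280
beam 3: φ=180°, α=285°
  direction (0.2588, -0.9659); cell (1,3); t to first gridline: x 1.8932, y 0.4969 (then +3.8637 / +1.0353)
    (1,2) via y @ 0.4969
    (1,1) via y @ 1.5322
    (2,1) via x @ 1.8932
    (2,0) via y @ 2.5675  # hit
  → r_3 = 2.5675
beam 4: φ=270°, α=15°
  direction (0.9659, 0.2588); cell (1,3); t to first gridline: x 0.5073, y 2.0091 (then +1.0353 / +3.8637)
    (2,3) via x @ 0.5073
    (3,3) via x @ 1.5426
    (3,4) via y @ 2.0091
    (4,4) via x @ 2.5778
    (5,4) via x @ 3.6131
    (6,4) via x @ 4.6484  # hit
  → r_4 = 4.6484

ranges = [1.9705, 0.5280, 2.5675, 4.6484]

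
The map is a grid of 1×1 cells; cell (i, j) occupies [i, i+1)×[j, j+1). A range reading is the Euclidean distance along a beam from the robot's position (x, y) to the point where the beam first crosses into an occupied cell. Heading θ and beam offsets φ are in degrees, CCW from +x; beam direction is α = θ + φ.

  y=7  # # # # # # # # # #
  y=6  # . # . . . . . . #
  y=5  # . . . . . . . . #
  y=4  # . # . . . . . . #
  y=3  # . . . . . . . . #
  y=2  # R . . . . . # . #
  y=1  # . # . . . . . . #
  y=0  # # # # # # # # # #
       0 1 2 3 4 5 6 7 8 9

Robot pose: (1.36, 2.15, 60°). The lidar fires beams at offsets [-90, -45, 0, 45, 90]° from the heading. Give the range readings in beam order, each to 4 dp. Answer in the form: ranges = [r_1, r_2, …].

ranges = [0.7390, 7.9095, 2.1362, 1.3909, 0.4157]

beam 1: φ=-90°, α=330°
  cosα=0.8660 sinα=-0.5000 | (1,2) | tMaxX 0.7390 tMaxY 0.3000 | tΔX 1.1547 tΔY 2.0000
    t=0.3000 [y] (1,1)
    t=0.7390 [x] (2,1) — stop
  → r_1 = 0.7390
beam 2: φ=-45°, α=15°
  cosα=0.9659 sinα=0.2588 | (1,2) | tMaxX 0.6626 tMaxY 3.2841 | tΔX 1.0353 tΔY 3.8637
    t=0.6626 [x] (2,2)
    t=1.6979 [x] (3,2)
    t=2.7331 [x] (4,2)
    t=3.2841 [y] (4,3)
    t=3.7684 [x] (5,3)
    t=4.8037 [x] (6,3)
    t=5.8390 [x] (7,3)
    t=6.8742 [x] (8,3)
    t=7.1479 [y] (8,4)
    t=7.9095 [x] (9,4) — stop
  → r_2 = 7.9095
beam 3: φ=0°, α=60°
  cosα=0.5000 sinα=0.8660 | (1,2) | tMaxX 1.2800 tMaxY 0.9815 | tΔX 2.0000 tΔY 1.1547
    t=0.9815 [y] (1,3)
    t=1.2800 [x] (2,3)
    t=2.1362 [y] (2,4) — stop
  → r_3 = 2.1362
beam 4: φ=45°, α=105°
  cosα=-0.2588 sinα=0.9659 | (1,2) | tMaxX 1.3909 tMaxY 0.8800 | tΔX 3.8637 tΔY 1.0353
    t=0.8800 [y] (1,3)
    t=1.3909 [x] (0,3) — stop
  → r_4 = 1.3909
beam 5: φ=90°, α=150°
  cosα=-0.8660 sinα=0.5000 | (1,2) | tMaxX 0.4157 tMaxY 1.7000 | tΔX 1.1547 tΔY 2.0000
    t=0.4157 [x] (0,2) — stop
  → r_5 = 0.4157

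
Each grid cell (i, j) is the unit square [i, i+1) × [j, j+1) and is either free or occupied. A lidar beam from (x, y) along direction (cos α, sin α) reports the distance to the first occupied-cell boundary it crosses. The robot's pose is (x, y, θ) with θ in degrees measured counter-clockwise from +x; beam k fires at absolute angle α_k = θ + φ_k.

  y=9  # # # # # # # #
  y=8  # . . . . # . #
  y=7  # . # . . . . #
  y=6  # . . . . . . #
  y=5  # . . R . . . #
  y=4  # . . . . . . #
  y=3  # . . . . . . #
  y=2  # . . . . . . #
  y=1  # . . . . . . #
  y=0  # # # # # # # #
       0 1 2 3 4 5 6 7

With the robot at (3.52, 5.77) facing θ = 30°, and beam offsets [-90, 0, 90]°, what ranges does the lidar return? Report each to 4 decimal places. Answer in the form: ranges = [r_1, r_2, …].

ranges = [5.5079, 4.0184, 1.4203]

beam 1: φ=-90°, α=300°
  d=(0.5000,-0.8660)  start (3,5)  tX=0.9600 tY=0.8891  stride 1/|dx|=2.0000 1/|dy|=1.1547
    cross y-line → (3,4), t=0.8891
    cross x-line → (4,4), t=0.9600
    cross y-line → (4,3), t=2.0438
    cross x-line → (5,3), t=2.9600
    cross y-line → (5,2), t=3.1985
    cross y-line → (5,1), t=4.3532
    cross x-line → (6,1), t=4.9600
    cross y-line → (6,0), t=5.5079 (wall)
  → r_1 = 5.5079
beam 2: φ=0°, α=30°
  d=(0.8660,0.5000)  start (3,5)  tX=0.5543 tY=0.4600  stride 1/|dx|=1.1547 1/|dy|=2.0000
    cross y-line → (3,6), t=0.4600
    cross x-line → (4,6), t=0.5543
    cross x-line → (5,6), t=1.7090
    cross y-line → (5,7), t=2.4600
    cross x-line → (6,7), t=2.8637
    cross x-line → (7,7), t=4.0184 (wall)
  → r_2 = 4.0184
beam 3: φ=90°, α=120°
  d=(-0.5000,0.8660)  start (3,5)  tX=1.0400 tY=0.2656  stride 1/|dx|=2.0000 1/|dy|=1.1547
    cross y-line → (3,6), t=0.2656
    cross x-line → (2,6), t=1.0400
    cross y-line → (2,7), t=1.4203 (wall)
  → r_3 = 1.4203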